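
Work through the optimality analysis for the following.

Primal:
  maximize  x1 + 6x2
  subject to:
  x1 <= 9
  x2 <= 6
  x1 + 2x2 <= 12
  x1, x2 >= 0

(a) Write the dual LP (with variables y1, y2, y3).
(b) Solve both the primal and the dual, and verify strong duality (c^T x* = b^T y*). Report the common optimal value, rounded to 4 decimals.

The standard primal-dual pair for 'max c^T x s.t. A x <= b, x >= 0' is:
  Dual:  min b^T y  s.t.  A^T y >= c,  y >= 0.

So the dual LP is:
  minimize  9y1 + 6y2 + 12y3
  subject to:
    y1 + y3 >= 1
    y2 + 2y3 >= 6
    y1, y2, y3 >= 0

Solving the primal: x* = (0, 6).
  primal value c^T x* = 36.
Solving the dual: y* = (0, 0, 3).
  dual value b^T y* = 36.
Strong duality: c^T x* = b^T y*. Confirmed.

36


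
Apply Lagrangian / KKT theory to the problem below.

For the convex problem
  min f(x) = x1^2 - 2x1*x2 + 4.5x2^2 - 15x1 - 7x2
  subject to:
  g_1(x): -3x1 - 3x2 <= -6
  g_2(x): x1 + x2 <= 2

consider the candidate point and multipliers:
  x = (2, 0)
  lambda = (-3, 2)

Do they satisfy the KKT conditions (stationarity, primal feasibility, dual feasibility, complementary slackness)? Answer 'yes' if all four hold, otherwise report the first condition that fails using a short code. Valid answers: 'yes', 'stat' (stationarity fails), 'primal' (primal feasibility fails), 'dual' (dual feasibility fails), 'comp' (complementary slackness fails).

Gradient of f: grad f(x) = Q x + c = (-11, -11)
Constraint values g_i(x) = a_i^T x - b_i:
  g_1((2, 0)) = 0
  g_2((2, 0)) = 0
Stationarity residual: grad f(x) + sum_i lambda_i a_i = (0, 0)
  -> stationarity OK
Primal feasibility (all g_i <= 0): OK
Dual feasibility (all lambda_i >= 0): FAILS
Complementary slackness (lambda_i * g_i(x) = 0 for all i): OK

Verdict: the first failing condition is dual_feasibility -> dual.

dual


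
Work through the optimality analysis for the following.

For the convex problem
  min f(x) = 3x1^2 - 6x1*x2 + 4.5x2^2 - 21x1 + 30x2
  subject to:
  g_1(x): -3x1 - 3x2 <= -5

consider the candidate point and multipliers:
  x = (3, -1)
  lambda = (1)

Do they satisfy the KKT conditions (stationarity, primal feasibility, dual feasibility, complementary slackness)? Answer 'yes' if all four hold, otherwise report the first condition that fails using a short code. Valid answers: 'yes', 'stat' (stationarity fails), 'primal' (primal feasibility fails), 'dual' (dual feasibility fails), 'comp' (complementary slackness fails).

Gradient of f: grad f(x) = Q x + c = (3, 3)
Constraint values g_i(x) = a_i^T x - b_i:
  g_1((3, -1)) = -1
Stationarity residual: grad f(x) + sum_i lambda_i a_i = (0, 0)
  -> stationarity OK
Primal feasibility (all g_i <= 0): OK
Dual feasibility (all lambda_i >= 0): OK
Complementary slackness (lambda_i * g_i(x) = 0 for all i): FAILS

Verdict: the first failing condition is complementary_slackness -> comp.

comp


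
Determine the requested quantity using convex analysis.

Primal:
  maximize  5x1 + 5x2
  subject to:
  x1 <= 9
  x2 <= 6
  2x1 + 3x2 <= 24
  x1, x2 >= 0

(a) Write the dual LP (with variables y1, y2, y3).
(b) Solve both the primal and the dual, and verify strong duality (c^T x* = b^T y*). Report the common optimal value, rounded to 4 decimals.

The standard primal-dual pair for 'max c^T x s.t. A x <= b, x >= 0' is:
  Dual:  min b^T y  s.t.  A^T y >= c,  y >= 0.

So the dual LP is:
  minimize  9y1 + 6y2 + 24y3
  subject to:
    y1 + 2y3 >= 5
    y2 + 3y3 >= 5
    y1, y2, y3 >= 0

Solving the primal: x* = (9, 2).
  primal value c^T x* = 55.
Solving the dual: y* = (1.6667, 0, 1.6667).
  dual value b^T y* = 55.
Strong duality: c^T x* = b^T y*. Confirmed.

55


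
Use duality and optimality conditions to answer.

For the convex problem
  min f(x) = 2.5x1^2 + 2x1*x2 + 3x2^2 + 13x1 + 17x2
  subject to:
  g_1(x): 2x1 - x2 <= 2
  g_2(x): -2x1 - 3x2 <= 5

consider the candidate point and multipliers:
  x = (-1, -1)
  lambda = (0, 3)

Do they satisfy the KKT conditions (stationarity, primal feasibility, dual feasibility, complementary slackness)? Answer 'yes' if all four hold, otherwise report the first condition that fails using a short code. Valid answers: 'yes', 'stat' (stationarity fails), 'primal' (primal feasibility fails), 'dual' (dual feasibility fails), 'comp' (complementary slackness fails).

Gradient of f: grad f(x) = Q x + c = (6, 9)
Constraint values g_i(x) = a_i^T x - b_i:
  g_1((-1, -1)) = -3
  g_2((-1, -1)) = 0
Stationarity residual: grad f(x) + sum_i lambda_i a_i = (0, 0)
  -> stationarity OK
Primal feasibility (all g_i <= 0): OK
Dual feasibility (all lambda_i >= 0): OK
Complementary slackness (lambda_i * g_i(x) = 0 for all i): OK

Verdict: yes, KKT holds.

yes


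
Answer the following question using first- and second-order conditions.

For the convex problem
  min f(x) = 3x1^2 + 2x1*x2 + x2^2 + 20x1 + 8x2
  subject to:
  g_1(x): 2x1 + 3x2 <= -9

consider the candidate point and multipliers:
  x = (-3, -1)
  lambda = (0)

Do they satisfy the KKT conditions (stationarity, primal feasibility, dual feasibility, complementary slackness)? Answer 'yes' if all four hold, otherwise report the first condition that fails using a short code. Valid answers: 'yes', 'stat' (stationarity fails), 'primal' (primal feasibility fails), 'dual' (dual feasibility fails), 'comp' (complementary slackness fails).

Gradient of f: grad f(x) = Q x + c = (0, 0)
Constraint values g_i(x) = a_i^T x - b_i:
  g_1((-3, -1)) = 0
Stationarity residual: grad f(x) + sum_i lambda_i a_i = (0, 0)
  -> stationarity OK
Primal feasibility (all g_i <= 0): OK
Dual feasibility (all lambda_i >= 0): OK
Complementary slackness (lambda_i * g_i(x) = 0 for all i): OK

Verdict: yes, KKT holds.

yes


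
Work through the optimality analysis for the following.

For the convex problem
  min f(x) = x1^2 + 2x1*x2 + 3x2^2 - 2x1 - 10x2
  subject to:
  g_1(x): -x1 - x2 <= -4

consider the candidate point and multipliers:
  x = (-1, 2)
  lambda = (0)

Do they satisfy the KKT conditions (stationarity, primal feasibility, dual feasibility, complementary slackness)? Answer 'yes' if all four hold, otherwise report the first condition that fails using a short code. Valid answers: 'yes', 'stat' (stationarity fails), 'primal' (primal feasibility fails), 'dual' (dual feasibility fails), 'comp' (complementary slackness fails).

Gradient of f: grad f(x) = Q x + c = (0, 0)
Constraint values g_i(x) = a_i^T x - b_i:
  g_1((-1, 2)) = 3
Stationarity residual: grad f(x) + sum_i lambda_i a_i = (0, 0)
  -> stationarity OK
Primal feasibility (all g_i <= 0): FAILS
Dual feasibility (all lambda_i >= 0): OK
Complementary slackness (lambda_i * g_i(x) = 0 for all i): OK

Verdict: the first failing condition is primal_feasibility -> primal.

primal


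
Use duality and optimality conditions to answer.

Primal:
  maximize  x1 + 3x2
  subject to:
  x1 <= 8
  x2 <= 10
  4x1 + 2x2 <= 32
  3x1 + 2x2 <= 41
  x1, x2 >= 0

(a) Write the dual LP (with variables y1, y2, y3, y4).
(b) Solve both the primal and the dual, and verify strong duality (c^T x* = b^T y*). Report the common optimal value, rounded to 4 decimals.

The standard primal-dual pair for 'max c^T x s.t. A x <= b, x >= 0' is:
  Dual:  min b^T y  s.t.  A^T y >= c,  y >= 0.

So the dual LP is:
  minimize  8y1 + 10y2 + 32y3 + 41y4
  subject to:
    y1 + 4y3 + 3y4 >= 1
    y2 + 2y3 + 2y4 >= 3
    y1, y2, y3, y4 >= 0

Solving the primal: x* = (3, 10).
  primal value c^T x* = 33.
Solving the dual: y* = (0, 2.5, 0.25, 0).
  dual value b^T y* = 33.
Strong duality: c^T x* = b^T y*. Confirmed.

33


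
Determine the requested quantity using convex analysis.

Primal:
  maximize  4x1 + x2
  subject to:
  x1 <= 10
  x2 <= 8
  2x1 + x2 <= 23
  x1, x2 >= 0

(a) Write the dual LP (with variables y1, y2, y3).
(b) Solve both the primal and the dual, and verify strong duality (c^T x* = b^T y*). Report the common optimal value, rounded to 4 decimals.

The standard primal-dual pair for 'max c^T x s.t. A x <= b, x >= 0' is:
  Dual:  min b^T y  s.t.  A^T y >= c,  y >= 0.

So the dual LP is:
  minimize  10y1 + 8y2 + 23y3
  subject to:
    y1 + 2y3 >= 4
    y2 + y3 >= 1
    y1, y2, y3 >= 0

Solving the primal: x* = (10, 3).
  primal value c^T x* = 43.
Solving the dual: y* = (2, 0, 1).
  dual value b^T y* = 43.
Strong duality: c^T x* = b^T y*. Confirmed.

43


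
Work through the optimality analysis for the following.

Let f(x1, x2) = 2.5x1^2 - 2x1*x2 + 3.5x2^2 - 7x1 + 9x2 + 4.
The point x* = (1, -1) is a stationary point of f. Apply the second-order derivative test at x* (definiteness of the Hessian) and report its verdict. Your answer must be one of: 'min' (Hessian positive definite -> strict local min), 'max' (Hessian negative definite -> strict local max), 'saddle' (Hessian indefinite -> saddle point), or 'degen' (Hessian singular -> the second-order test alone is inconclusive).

Compute the Hessian H = grad^2 f:
  H = [[5, -2], [-2, 7]]
Verify stationarity: grad f(x*) = H x* + g = (0, 0).
Eigenvalues of H: 3.7639, 8.2361.
Both eigenvalues > 0, so H is positive definite -> x* is a strict local min.

min


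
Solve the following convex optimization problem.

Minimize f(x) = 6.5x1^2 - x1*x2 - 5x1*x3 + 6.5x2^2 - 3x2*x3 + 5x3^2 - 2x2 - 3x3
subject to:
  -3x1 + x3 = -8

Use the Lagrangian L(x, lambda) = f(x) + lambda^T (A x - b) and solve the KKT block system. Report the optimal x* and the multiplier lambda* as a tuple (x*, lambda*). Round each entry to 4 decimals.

Form the Lagrangian:
  L(x, lambda) = (1/2) x^T Q x + c^T x + lambda^T (A x - b)
Stationarity (grad_x L = 0): Q x + c + A^T lambda = 0.
Primal feasibility: A x = b.

This gives the KKT block system:
  [ Q   A^T ] [ x     ]   [-c ]
  [ A    0  ] [ lambda ] = [ b ]

Solving the linear system:
  x*      = (2.9411, 0.5701, 0.8233)
  lambda* = (11.1826)
  f(x*)   = 42.9252

x* = (2.9411, 0.5701, 0.8233), lambda* = (11.1826)


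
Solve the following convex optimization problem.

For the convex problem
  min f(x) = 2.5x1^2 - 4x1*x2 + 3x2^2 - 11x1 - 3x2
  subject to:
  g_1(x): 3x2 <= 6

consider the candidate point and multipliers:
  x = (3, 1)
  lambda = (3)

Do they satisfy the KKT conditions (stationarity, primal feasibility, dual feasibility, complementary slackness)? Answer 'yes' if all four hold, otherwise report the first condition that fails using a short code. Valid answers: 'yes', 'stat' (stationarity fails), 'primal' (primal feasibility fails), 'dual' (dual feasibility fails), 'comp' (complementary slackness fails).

Gradient of f: grad f(x) = Q x + c = (0, -9)
Constraint values g_i(x) = a_i^T x - b_i:
  g_1((3, 1)) = -3
Stationarity residual: grad f(x) + sum_i lambda_i a_i = (0, 0)
  -> stationarity OK
Primal feasibility (all g_i <= 0): OK
Dual feasibility (all lambda_i >= 0): OK
Complementary slackness (lambda_i * g_i(x) = 0 for all i): FAILS

Verdict: the first failing condition is complementary_slackness -> comp.

comp


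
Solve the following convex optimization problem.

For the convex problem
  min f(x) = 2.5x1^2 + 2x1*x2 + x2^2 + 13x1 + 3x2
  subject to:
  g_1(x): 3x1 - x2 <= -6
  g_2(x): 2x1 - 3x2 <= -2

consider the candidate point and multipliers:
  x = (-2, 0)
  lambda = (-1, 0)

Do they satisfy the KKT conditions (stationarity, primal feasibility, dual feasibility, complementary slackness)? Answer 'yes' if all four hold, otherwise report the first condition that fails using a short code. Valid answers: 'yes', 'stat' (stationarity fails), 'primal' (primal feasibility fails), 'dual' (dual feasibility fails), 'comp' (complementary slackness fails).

Gradient of f: grad f(x) = Q x + c = (3, -1)
Constraint values g_i(x) = a_i^T x - b_i:
  g_1((-2, 0)) = 0
  g_2((-2, 0)) = -2
Stationarity residual: grad f(x) + sum_i lambda_i a_i = (0, 0)
  -> stationarity OK
Primal feasibility (all g_i <= 0): OK
Dual feasibility (all lambda_i >= 0): FAILS
Complementary slackness (lambda_i * g_i(x) = 0 for all i): OK

Verdict: the first failing condition is dual_feasibility -> dual.

dual


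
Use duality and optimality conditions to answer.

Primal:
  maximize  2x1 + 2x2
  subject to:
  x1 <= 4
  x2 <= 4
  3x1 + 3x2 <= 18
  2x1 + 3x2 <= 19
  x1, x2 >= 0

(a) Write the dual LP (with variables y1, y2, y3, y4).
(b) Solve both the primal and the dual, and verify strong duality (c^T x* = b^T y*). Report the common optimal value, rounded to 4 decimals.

The standard primal-dual pair for 'max c^T x s.t. A x <= b, x >= 0' is:
  Dual:  min b^T y  s.t.  A^T y >= c,  y >= 0.

So the dual LP is:
  minimize  4y1 + 4y2 + 18y3 + 19y4
  subject to:
    y1 + 3y3 + 2y4 >= 2
    y2 + 3y3 + 3y4 >= 2
    y1, y2, y3, y4 >= 0

Solving the primal: x* = (4, 2).
  primal value c^T x* = 12.
Solving the dual: y* = (0, 0, 0.6667, 0).
  dual value b^T y* = 12.
Strong duality: c^T x* = b^T y*. Confirmed.

12


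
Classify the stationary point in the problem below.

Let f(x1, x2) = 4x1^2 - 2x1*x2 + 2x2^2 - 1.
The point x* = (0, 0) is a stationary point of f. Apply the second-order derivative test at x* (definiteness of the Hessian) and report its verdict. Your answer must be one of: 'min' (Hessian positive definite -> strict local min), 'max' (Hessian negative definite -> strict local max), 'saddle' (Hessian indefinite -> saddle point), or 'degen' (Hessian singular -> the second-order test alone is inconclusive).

Compute the Hessian H = grad^2 f:
  H = [[8, -2], [-2, 4]]
Verify stationarity: grad f(x*) = H x* + g = (0, 0).
Eigenvalues of H: 3.1716, 8.8284.
Both eigenvalues > 0, so H is positive definite -> x* is a strict local min.

min


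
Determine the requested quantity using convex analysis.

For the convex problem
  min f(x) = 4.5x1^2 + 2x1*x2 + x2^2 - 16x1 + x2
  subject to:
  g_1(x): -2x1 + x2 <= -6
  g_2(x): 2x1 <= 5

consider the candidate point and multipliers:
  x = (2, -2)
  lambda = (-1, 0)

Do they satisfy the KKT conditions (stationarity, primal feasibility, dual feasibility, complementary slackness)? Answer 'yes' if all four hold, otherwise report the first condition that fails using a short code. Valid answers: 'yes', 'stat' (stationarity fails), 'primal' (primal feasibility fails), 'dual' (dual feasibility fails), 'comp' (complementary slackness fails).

Gradient of f: grad f(x) = Q x + c = (-2, 1)
Constraint values g_i(x) = a_i^T x - b_i:
  g_1((2, -2)) = 0
  g_2((2, -2)) = -1
Stationarity residual: grad f(x) + sum_i lambda_i a_i = (0, 0)
  -> stationarity OK
Primal feasibility (all g_i <= 0): OK
Dual feasibility (all lambda_i >= 0): FAILS
Complementary slackness (lambda_i * g_i(x) = 0 for all i): OK

Verdict: the first failing condition is dual_feasibility -> dual.

dual


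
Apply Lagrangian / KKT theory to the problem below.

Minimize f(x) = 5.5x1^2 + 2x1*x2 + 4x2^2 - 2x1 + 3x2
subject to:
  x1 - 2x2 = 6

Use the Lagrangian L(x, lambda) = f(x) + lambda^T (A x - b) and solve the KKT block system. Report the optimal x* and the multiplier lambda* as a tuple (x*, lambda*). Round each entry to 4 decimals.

Form the Lagrangian:
  L(x, lambda) = (1/2) x^T Q x + c^T x + lambda^T (A x - b)
Stationarity (grad_x L = 0): Q x + c + A^T lambda = 0.
Primal feasibility: A x = b.

This gives the KKT block system:
  [ Q   A^T ] [ x     ]   [-c ]
  [ A    0  ] [ lambda ] = [ b ]

Solving the linear system:
  x*      = (1.2333, -2.3833)
  lambda* = (-6.8)
  f(x*)   = 15.5917

x* = (1.2333, -2.3833), lambda* = (-6.8)


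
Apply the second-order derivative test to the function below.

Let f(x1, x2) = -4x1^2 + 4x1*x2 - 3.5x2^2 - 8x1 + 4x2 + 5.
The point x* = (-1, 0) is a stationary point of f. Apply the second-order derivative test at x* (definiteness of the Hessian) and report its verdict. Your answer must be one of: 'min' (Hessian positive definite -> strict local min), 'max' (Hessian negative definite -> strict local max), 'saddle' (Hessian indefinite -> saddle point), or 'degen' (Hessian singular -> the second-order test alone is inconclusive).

Compute the Hessian H = grad^2 f:
  H = [[-8, 4], [4, -7]]
Verify stationarity: grad f(x*) = H x* + g = (0, 0).
Eigenvalues of H: -11.5311, -3.4689.
Both eigenvalues < 0, so H is negative definite -> x* is a strict local max.

max


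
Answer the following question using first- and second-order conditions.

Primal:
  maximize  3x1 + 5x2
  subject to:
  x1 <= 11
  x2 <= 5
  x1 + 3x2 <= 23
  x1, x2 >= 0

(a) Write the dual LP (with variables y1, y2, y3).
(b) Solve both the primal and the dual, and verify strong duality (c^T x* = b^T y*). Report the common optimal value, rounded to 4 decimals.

The standard primal-dual pair for 'max c^T x s.t. A x <= b, x >= 0' is:
  Dual:  min b^T y  s.t.  A^T y >= c,  y >= 0.

So the dual LP is:
  minimize  11y1 + 5y2 + 23y3
  subject to:
    y1 + y3 >= 3
    y2 + 3y3 >= 5
    y1, y2, y3 >= 0

Solving the primal: x* = (11, 4).
  primal value c^T x* = 53.
Solving the dual: y* = (1.3333, 0, 1.6667).
  dual value b^T y* = 53.
Strong duality: c^T x* = b^T y*. Confirmed.

53


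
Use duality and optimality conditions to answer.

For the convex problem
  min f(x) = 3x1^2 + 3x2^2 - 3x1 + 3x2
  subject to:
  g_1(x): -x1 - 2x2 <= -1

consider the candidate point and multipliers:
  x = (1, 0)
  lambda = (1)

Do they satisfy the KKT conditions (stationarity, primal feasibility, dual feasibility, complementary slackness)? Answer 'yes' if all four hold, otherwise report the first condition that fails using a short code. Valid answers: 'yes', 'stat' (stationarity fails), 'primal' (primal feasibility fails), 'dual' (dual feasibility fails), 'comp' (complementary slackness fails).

Gradient of f: grad f(x) = Q x + c = (3, 3)
Constraint values g_i(x) = a_i^T x - b_i:
  g_1((1, 0)) = 0
Stationarity residual: grad f(x) + sum_i lambda_i a_i = (2, 1)
  -> stationarity FAILS
Primal feasibility (all g_i <= 0): OK
Dual feasibility (all lambda_i >= 0): OK
Complementary slackness (lambda_i * g_i(x) = 0 for all i): OK

Verdict: the first failing condition is stationarity -> stat.

stat


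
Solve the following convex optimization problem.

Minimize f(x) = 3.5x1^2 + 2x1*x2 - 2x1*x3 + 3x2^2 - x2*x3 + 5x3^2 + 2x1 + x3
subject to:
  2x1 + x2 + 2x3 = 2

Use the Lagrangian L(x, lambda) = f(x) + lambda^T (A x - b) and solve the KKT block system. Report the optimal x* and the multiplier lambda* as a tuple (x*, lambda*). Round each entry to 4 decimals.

Form the Lagrangian:
  L(x, lambda) = (1/2) x^T Q x + c^T x + lambda^T (A x - b)
Stationarity (grad_x L = 0): Q x + c + A^T lambda = 0.
Primal feasibility: A x = b.

This gives the KKT block system:
  [ Q   A^T ] [ x     ]   [-c ]
  [ A    0  ] [ lambda ] = [ b ]

Solving the linear system:
  x*      = (0.3882, 0.3165, 0.4536)
  lambda* = (-2.2215)
  f(x*)   = 2.8365

x* = (0.3882, 0.3165, 0.4536), lambda* = (-2.2215)


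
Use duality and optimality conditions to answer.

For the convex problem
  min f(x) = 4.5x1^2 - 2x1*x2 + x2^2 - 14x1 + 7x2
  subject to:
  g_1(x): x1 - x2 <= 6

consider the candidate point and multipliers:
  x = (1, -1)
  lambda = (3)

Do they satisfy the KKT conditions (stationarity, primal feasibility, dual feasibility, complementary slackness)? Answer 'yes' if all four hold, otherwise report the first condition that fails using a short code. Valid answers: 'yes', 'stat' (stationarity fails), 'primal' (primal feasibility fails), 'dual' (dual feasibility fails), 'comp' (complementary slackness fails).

Gradient of f: grad f(x) = Q x + c = (-3, 3)
Constraint values g_i(x) = a_i^T x - b_i:
  g_1((1, -1)) = -4
Stationarity residual: grad f(x) + sum_i lambda_i a_i = (0, 0)
  -> stationarity OK
Primal feasibility (all g_i <= 0): OK
Dual feasibility (all lambda_i >= 0): OK
Complementary slackness (lambda_i * g_i(x) = 0 for all i): FAILS

Verdict: the first failing condition is complementary_slackness -> comp.

comp


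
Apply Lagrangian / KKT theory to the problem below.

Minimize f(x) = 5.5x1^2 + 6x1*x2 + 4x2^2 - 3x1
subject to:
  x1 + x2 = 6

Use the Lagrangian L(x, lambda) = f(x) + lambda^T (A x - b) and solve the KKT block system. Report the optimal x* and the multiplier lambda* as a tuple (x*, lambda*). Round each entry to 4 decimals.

Form the Lagrangian:
  L(x, lambda) = (1/2) x^T Q x + c^T x + lambda^T (A x - b)
Stationarity (grad_x L = 0): Q x + c + A^T lambda = 0.
Primal feasibility: A x = b.

This gives the KKT block system:
  [ Q   A^T ] [ x     ]   [-c ]
  [ A    0  ] [ lambda ] = [ b ]

Solving the linear system:
  x*      = (2.1429, 3.8571)
  lambda* = (-43.7143)
  f(x*)   = 127.9286

x* = (2.1429, 3.8571), lambda* = (-43.7143)


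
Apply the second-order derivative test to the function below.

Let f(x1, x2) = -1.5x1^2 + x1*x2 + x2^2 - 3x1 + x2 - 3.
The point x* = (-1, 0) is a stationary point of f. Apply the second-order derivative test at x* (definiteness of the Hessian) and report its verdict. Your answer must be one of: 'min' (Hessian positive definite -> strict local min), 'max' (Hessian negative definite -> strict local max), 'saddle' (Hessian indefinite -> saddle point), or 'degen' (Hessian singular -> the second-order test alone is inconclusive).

Compute the Hessian H = grad^2 f:
  H = [[-3, 1], [1, 2]]
Verify stationarity: grad f(x*) = H x* + g = (0, 0).
Eigenvalues of H: -3.1926, 2.1926.
Eigenvalues have mixed signs, so H is indefinite -> x* is a saddle point.

saddle


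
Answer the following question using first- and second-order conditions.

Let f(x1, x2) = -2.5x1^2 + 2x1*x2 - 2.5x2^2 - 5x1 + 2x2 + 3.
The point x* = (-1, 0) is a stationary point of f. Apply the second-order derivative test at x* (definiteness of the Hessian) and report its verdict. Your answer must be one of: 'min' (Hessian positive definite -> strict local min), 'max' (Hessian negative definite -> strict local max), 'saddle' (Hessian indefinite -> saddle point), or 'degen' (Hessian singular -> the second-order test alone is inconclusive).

Compute the Hessian H = grad^2 f:
  H = [[-5, 2], [2, -5]]
Verify stationarity: grad f(x*) = H x* + g = (0, 0).
Eigenvalues of H: -7, -3.
Both eigenvalues < 0, so H is negative definite -> x* is a strict local max.

max


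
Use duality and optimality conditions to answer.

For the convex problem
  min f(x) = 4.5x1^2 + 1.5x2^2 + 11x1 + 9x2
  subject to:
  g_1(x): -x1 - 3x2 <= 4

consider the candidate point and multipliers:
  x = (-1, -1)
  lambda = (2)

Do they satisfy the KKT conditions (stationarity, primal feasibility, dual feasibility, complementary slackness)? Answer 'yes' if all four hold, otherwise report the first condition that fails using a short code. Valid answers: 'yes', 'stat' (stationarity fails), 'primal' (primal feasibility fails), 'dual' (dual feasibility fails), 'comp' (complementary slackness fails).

Gradient of f: grad f(x) = Q x + c = (2, 6)
Constraint values g_i(x) = a_i^T x - b_i:
  g_1((-1, -1)) = 0
Stationarity residual: grad f(x) + sum_i lambda_i a_i = (0, 0)
  -> stationarity OK
Primal feasibility (all g_i <= 0): OK
Dual feasibility (all lambda_i >= 0): OK
Complementary slackness (lambda_i * g_i(x) = 0 for all i): OK

Verdict: yes, KKT holds.

yes


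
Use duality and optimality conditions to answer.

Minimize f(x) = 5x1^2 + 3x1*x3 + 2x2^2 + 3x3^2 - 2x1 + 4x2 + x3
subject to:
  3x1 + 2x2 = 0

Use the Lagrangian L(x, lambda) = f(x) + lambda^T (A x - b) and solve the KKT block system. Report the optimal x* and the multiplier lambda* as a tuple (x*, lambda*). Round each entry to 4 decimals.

Form the Lagrangian:
  L(x, lambda) = (1/2) x^T Q x + c^T x + lambda^T (A x - b)
Stationarity (grad_x L = 0): Q x + c + A^T lambda = 0.
Primal feasibility: A x = b.

This gives the KKT block system:
  [ Q   A^T ] [ x     ]   [-c ]
  [ A    0  ] [ lambda ] = [ b ]

Solving the linear system:
  x*      = (0.4857, -0.7286, -0.4095)
  lambda* = (-0.5429)
  f(x*)   = -2.1476

x* = (0.4857, -0.7286, -0.4095), lambda* = (-0.5429)


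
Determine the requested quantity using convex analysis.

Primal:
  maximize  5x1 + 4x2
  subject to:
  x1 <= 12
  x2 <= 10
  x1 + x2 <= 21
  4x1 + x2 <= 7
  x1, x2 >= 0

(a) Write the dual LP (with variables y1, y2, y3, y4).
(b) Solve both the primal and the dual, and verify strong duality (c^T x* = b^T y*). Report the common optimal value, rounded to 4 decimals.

The standard primal-dual pair for 'max c^T x s.t. A x <= b, x >= 0' is:
  Dual:  min b^T y  s.t.  A^T y >= c,  y >= 0.

So the dual LP is:
  minimize  12y1 + 10y2 + 21y3 + 7y4
  subject to:
    y1 + y3 + 4y4 >= 5
    y2 + y3 + y4 >= 4
    y1, y2, y3, y4 >= 0

Solving the primal: x* = (0, 7).
  primal value c^T x* = 28.
Solving the dual: y* = (0, 0, 0, 4).
  dual value b^T y* = 28.
Strong duality: c^T x* = b^T y*. Confirmed.

28


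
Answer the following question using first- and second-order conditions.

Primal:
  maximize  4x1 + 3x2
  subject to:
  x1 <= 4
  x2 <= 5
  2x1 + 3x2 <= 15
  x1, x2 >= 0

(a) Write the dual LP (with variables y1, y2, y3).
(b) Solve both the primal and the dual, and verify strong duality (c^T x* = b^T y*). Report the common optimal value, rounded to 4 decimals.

The standard primal-dual pair for 'max c^T x s.t. A x <= b, x >= 0' is:
  Dual:  min b^T y  s.t.  A^T y >= c,  y >= 0.

So the dual LP is:
  minimize  4y1 + 5y2 + 15y3
  subject to:
    y1 + 2y3 >= 4
    y2 + 3y3 >= 3
    y1, y2, y3 >= 0

Solving the primal: x* = (4, 2.3333).
  primal value c^T x* = 23.
Solving the dual: y* = (2, 0, 1).
  dual value b^T y* = 23.
Strong duality: c^T x* = b^T y*. Confirmed.

23


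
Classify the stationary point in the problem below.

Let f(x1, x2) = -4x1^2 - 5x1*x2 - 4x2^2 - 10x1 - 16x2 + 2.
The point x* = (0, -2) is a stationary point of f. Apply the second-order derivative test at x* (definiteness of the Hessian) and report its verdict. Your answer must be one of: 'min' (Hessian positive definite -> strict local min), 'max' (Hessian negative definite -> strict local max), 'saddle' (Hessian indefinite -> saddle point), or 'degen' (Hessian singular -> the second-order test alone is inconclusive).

Compute the Hessian H = grad^2 f:
  H = [[-8, -5], [-5, -8]]
Verify stationarity: grad f(x*) = H x* + g = (0, 0).
Eigenvalues of H: -13, -3.
Both eigenvalues < 0, so H is negative definite -> x* is a strict local max.

max


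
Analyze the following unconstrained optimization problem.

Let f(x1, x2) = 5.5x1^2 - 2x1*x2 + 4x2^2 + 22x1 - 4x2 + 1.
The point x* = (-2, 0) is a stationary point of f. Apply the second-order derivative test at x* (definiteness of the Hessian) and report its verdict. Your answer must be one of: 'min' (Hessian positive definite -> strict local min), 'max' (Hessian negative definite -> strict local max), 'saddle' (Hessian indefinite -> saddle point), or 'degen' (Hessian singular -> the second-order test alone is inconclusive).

Compute the Hessian H = grad^2 f:
  H = [[11, -2], [-2, 8]]
Verify stationarity: grad f(x*) = H x* + g = (0, 0).
Eigenvalues of H: 7, 12.
Both eigenvalues > 0, so H is positive definite -> x* is a strict local min.

min


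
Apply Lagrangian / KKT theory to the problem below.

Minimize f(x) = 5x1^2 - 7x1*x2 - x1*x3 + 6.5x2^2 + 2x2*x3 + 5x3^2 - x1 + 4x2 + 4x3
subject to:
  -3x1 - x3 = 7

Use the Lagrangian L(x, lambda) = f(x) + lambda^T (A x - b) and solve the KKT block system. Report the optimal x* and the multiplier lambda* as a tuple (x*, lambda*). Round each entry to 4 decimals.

Form the Lagrangian:
  L(x, lambda) = (1/2) x^T Q x + c^T x + lambda^T (A x - b)
Stationarity (grad_x L = 0): Q x + c + A^T lambda = 0.
Primal feasibility: A x = b.

This gives the KKT block system:
  [ Q   A^T ] [ x     ]   [-c ]
  [ A    0  ] [ lambda ] = [ b ]

Solving the linear system:
  x*      = (-2.086, -1.3168, -0.7419)
  lambda* = (-3.9669)
  f(x*)   = 10.8098

x* = (-2.086, -1.3168, -0.7419), lambda* = (-3.9669)


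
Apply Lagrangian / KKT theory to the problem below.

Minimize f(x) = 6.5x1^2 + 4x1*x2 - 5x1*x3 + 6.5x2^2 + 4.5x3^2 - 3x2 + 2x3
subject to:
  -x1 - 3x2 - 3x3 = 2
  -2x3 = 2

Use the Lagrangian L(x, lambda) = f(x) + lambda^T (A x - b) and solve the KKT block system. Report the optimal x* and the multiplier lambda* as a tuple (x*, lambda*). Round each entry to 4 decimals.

Form the Lagrangian:
  L(x, lambda) = (1/2) x^T Q x + c^T x + lambda^T (A x - b)
Stationarity (grad_x L = 0): Q x + c + A^T lambda = 0.
Primal feasibility: A x = b.

This gives the KKT block system:
  [ Q   A^T ] [ x     ]   [-c ]
  [ A    0  ] [ lambda ] = [ b ]

Solving the linear system:
  x*      = (-0.5, 0.5, -1)
  lambda* = (0.5, -3)
  f(x*)   = 0.75

x* = (-0.5, 0.5, -1), lambda* = (0.5, -3)


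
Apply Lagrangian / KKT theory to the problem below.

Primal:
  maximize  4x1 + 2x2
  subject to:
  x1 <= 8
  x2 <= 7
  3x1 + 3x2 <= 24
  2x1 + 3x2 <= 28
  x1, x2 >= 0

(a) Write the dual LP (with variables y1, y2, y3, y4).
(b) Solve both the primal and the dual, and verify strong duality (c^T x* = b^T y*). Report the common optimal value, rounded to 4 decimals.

The standard primal-dual pair for 'max c^T x s.t. A x <= b, x >= 0' is:
  Dual:  min b^T y  s.t.  A^T y >= c,  y >= 0.

So the dual LP is:
  minimize  8y1 + 7y2 + 24y3 + 28y4
  subject to:
    y1 + 3y3 + 2y4 >= 4
    y2 + 3y3 + 3y4 >= 2
    y1, y2, y3, y4 >= 0

Solving the primal: x* = (8, 0).
  primal value c^T x* = 32.
Solving the dual: y* = (0, 0, 1.3333, 0).
  dual value b^T y* = 32.
Strong duality: c^T x* = b^T y*. Confirmed.

32


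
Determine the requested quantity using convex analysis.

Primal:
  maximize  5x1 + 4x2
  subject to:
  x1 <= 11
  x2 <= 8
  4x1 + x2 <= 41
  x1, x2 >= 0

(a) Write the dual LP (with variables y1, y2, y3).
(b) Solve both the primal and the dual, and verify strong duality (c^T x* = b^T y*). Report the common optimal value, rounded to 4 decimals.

The standard primal-dual pair for 'max c^T x s.t. A x <= b, x >= 0' is:
  Dual:  min b^T y  s.t.  A^T y >= c,  y >= 0.

So the dual LP is:
  minimize  11y1 + 8y2 + 41y3
  subject to:
    y1 + 4y3 >= 5
    y2 + y3 >= 4
    y1, y2, y3 >= 0

Solving the primal: x* = (8.25, 8).
  primal value c^T x* = 73.25.
Solving the dual: y* = (0, 2.75, 1.25).
  dual value b^T y* = 73.25.
Strong duality: c^T x* = b^T y*. Confirmed.

73.25


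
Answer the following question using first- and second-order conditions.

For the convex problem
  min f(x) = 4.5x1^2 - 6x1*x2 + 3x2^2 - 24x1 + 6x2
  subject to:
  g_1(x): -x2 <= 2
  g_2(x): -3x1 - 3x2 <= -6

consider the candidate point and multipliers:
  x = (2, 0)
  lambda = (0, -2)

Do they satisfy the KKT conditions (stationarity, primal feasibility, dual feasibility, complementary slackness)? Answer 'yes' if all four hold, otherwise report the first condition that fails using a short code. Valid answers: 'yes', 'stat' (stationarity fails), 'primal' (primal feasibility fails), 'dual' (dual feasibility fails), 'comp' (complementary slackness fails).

Gradient of f: grad f(x) = Q x + c = (-6, -6)
Constraint values g_i(x) = a_i^T x - b_i:
  g_1((2, 0)) = -2
  g_2((2, 0)) = 0
Stationarity residual: grad f(x) + sum_i lambda_i a_i = (0, 0)
  -> stationarity OK
Primal feasibility (all g_i <= 0): OK
Dual feasibility (all lambda_i >= 0): FAILS
Complementary slackness (lambda_i * g_i(x) = 0 for all i): OK

Verdict: the first failing condition is dual_feasibility -> dual.

dual


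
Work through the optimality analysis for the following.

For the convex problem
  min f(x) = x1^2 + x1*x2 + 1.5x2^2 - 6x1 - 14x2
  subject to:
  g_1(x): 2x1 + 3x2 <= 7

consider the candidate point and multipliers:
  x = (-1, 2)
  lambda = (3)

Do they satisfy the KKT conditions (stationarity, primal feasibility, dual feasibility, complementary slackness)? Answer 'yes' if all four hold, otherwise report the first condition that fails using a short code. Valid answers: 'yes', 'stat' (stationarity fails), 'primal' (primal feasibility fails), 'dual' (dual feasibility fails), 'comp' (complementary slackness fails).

Gradient of f: grad f(x) = Q x + c = (-6, -9)
Constraint values g_i(x) = a_i^T x - b_i:
  g_1((-1, 2)) = -3
Stationarity residual: grad f(x) + sum_i lambda_i a_i = (0, 0)
  -> stationarity OK
Primal feasibility (all g_i <= 0): OK
Dual feasibility (all lambda_i >= 0): OK
Complementary slackness (lambda_i * g_i(x) = 0 for all i): FAILS

Verdict: the first failing condition is complementary_slackness -> comp.

comp


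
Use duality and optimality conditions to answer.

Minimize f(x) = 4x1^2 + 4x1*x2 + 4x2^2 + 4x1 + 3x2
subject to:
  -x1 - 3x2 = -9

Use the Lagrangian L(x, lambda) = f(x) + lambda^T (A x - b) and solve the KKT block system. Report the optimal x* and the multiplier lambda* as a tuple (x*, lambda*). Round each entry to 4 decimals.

Form the Lagrangian:
  L(x, lambda) = (1/2) x^T Q x + c^T x + lambda^T (A x - b)
Stationarity (grad_x L = 0): Q x + c + A^T lambda = 0.
Primal feasibility: A x = b.

This gives the KKT block system:
  [ Q   A^T ] [ x     ]   [-c ]
  [ A    0  ] [ lambda ] = [ b ]

Solving the linear system:
  x*      = (-1.125, 3.375)
  lambda* = (8.5)
  f(x*)   = 41.0625

x* = (-1.125, 3.375), lambda* = (8.5)


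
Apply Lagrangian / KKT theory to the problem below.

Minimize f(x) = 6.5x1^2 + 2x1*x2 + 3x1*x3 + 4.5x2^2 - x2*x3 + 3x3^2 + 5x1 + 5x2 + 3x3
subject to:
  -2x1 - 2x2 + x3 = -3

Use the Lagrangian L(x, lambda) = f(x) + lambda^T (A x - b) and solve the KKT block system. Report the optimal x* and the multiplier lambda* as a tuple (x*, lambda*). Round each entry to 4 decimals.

Form the Lagrangian:
  L(x, lambda) = (1/2) x^T Q x + c^T x + lambda^T (A x - b)
Stationarity (grad_x L = 0): Q x + c + A^T lambda = 0.
Primal feasibility: A x = b.

This gives the KKT block system:
  [ Q   A^T ] [ x     ]   [-c ]
  [ A    0  ] [ lambda ] = [ b ]

Solving the linear system:
  x*      = (0.6257, 0.1113, -1.5259)
  lambda* = (4.3896)
  f(x*)   = 6.1382

x* = (0.6257, 0.1113, -1.5259), lambda* = (4.3896)


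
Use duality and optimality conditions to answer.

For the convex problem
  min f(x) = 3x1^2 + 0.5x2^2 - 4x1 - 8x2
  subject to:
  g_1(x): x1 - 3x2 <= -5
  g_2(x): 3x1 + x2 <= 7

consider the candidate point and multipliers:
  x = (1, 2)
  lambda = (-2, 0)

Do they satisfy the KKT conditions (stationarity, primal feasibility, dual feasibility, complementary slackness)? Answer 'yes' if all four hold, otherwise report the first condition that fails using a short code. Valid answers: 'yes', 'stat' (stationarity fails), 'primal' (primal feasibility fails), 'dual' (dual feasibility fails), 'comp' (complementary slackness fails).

Gradient of f: grad f(x) = Q x + c = (2, -6)
Constraint values g_i(x) = a_i^T x - b_i:
  g_1((1, 2)) = 0
  g_2((1, 2)) = -2
Stationarity residual: grad f(x) + sum_i lambda_i a_i = (0, 0)
  -> stationarity OK
Primal feasibility (all g_i <= 0): OK
Dual feasibility (all lambda_i >= 0): FAILS
Complementary slackness (lambda_i * g_i(x) = 0 for all i): OK

Verdict: the first failing condition is dual_feasibility -> dual.

dual


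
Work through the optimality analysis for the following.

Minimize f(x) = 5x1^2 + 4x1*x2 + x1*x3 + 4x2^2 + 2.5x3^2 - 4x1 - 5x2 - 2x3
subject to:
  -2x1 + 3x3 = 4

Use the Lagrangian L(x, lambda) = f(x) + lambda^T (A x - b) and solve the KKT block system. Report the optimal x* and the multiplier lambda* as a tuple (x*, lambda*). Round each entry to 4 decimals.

Form the Lagrangian:
  L(x, lambda) = (1/2) x^T Q x + c^T x + lambda^T (A x - b)
Stationarity (grad_x L = 0): Q x + c + A^T lambda = 0.
Primal feasibility: A x = b.

This gives the KKT block system:
  [ Q   A^T ] [ x     ]   [-c ]
  [ A    0  ] [ lambda ] = [ b ]

Solving the linear system:
  x*      = (-0.2548, 0.7524, 1.1635)
  lambda* = (-1.1875)
  f(x*)   = -0.1599

x* = (-0.2548, 0.7524, 1.1635), lambda* = (-1.1875)


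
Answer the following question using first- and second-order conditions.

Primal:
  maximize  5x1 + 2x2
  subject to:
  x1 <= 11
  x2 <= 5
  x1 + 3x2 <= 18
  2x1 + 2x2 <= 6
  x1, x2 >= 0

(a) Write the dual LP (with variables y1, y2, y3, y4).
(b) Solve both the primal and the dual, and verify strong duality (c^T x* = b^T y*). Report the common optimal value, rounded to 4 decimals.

The standard primal-dual pair for 'max c^T x s.t. A x <= b, x >= 0' is:
  Dual:  min b^T y  s.t.  A^T y >= c,  y >= 0.

So the dual LP is:
  minimize  11y1 + 5y2 + 18y3 + 6y4
  subject to:
    y1 + y3 + 2y4 >= 5
    y2 + 3y3 + 2y4 >= 2
    y1, y2, y3, y4 >= 0

Solving the primal: x* = (3, 0).
  primal value c^T x* = 15.
Solving the dual: y* = (0, 0, 0, 2.5).
  dual value b^T y* = 15.
Strong duality: c^T x* = b^T y*. Confirmed.

15


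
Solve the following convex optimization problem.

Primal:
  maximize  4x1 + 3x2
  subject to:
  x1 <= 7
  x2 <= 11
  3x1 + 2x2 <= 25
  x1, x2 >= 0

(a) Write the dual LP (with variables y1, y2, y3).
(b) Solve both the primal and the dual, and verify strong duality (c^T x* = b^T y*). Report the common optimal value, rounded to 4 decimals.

The standard primal-dual pair for 'max c^T x s.t. A x <= b, x >= 0' is:
  Dual:  min b^T y  s.t.  A^T y >= c,  y >= 0.

So the dual LP is:
  minimize  7y1 + 11y2 + 25y3
  subject to:
    y1 + 3y3 >= 4
    y2 + 2y3 >= 3
    y1, y2, y3 >= 0

Solving the primal: x* = (1, 11).
  primal value c^T x* = 37.
Solving the dual: y* = (0, 0.3333, 1.3333).
  dual value b^T y* = 37.
Strong duality: c^T x* = b^T y*. Confirmed.

37


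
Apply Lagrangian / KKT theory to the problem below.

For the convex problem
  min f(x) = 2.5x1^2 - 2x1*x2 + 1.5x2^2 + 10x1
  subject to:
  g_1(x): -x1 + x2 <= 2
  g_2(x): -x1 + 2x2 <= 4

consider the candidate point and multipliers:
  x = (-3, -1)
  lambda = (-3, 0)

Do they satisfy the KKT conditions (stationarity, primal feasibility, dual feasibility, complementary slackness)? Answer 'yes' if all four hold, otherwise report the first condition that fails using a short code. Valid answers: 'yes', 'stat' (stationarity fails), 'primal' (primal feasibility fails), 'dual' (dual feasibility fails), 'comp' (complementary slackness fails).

Gradient of f: grad f(x) = Q x + c = (-3, 3)
Constraint values g_i(x) = a_i^T x - b_i:
  g_1((-3, -1)) = 0
  g_2((-3, -1)) = -3
Stationarity residual: grad f(x) + sum_i lambda_i a_i = (0, 0)
  -> stationarity OK
Primal feasibility (all g_i <= 0): OK
Dual feasibility (all lambda_i >= 0): FAILS
Complementary slackness (lambda_i * g_i(x) = 0 for all i): OK

Verdict: the first failing condition is dual_feasibility -> dual.

dual


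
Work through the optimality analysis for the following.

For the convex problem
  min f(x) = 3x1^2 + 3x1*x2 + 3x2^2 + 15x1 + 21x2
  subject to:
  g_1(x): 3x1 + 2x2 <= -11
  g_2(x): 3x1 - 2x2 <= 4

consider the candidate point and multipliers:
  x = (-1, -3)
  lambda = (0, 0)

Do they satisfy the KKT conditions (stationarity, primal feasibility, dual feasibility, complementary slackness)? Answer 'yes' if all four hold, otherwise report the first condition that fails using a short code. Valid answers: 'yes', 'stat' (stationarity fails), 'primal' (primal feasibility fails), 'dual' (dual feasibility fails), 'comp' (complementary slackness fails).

Gradient of f: grad f(x) = Q x + c = (0, 0)
Constraint values g_i(x) = a_i^T x - b_i:
  g_1((-1, -3)) = 2
  g_2((-1, -3)) = -1
Stationarity residual: grad f(x) + sum_i lambda_i a_i = (0, 0)
  -> stationarity OK
Primal feasibility (all g_i <= 0): FAILS
Dual feasibility (all lambda_i >= 0): OK
Complementary slackness (lambda_i * g_i(x) = 0 for all i): OK

Verdict: the first failing condition is primal_feasibility -> primal.

primal


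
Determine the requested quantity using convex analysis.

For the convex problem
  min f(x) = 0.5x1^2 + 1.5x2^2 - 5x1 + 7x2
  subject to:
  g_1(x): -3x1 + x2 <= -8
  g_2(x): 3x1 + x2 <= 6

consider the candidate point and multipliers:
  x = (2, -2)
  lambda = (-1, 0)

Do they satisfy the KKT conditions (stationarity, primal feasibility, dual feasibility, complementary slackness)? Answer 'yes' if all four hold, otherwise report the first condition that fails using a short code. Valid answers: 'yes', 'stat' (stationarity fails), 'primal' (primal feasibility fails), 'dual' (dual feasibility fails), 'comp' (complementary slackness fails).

Gradient of f: grad f(x) = Q x + c = (-3, 1)
Constraint values g_i(x) = a_i^T x - b_i:
  g_1((2, -2)) = 0
  g_2((2, -2)) = -2
Stationarity residual: grad f(x) + sum_i lambda_i a_i = (0, 0)
  -> stationarity OK
Primal feasibility (all g_i <= 0): OK
Dual feasibility (all lambda_i >= 0): FAILS
Complementary slackness (lambda_i * g_i(x) = 0 for all i): OK

Verdict: the first failing condition is dual_feasibility -> dual.

dual


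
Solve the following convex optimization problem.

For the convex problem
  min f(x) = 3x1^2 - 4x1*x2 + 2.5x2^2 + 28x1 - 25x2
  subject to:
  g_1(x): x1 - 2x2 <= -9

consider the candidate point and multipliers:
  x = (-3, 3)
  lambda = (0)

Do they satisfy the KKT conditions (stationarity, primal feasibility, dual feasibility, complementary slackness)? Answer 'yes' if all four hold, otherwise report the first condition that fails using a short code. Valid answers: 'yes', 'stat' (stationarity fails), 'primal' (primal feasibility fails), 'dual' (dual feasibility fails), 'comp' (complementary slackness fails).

Gradient of f: grad f(x) = Q x + c = (-2, 2)
Constraint values g_i(x) = a_i^T x - b_i:
  g_1((-3, 3)) = 0
Stationarity residual: grad f(x) + sum_i lambda_i a_i = (-2, 2)
  -> stationarity FAILS
Primal feasibility (all g_i <= 0): OK
Dual feasibility (all lambda_i >= 0): OK
Complementary slackness (lambda_i * g_i(x) = 0 for all i): OK

Verdict: the first failing condition is stationarity -> stat.

stat
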